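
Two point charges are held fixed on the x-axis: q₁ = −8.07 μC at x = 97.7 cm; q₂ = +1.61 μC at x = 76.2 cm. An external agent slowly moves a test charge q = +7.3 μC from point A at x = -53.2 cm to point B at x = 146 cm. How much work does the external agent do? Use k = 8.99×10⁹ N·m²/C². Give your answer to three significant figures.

For quasistatic motion the external work equals the change in potential energy: W_ext = qΔV = q(V_B − V_A).
At A: distances to the source charges are 1.51 m, 1.29 m; V_A = Σ kqᵢ/rᵢ = -3.69×10⁴ V.
At B: distances to the source charges are 0.483 m, 0.698 m; V_B = Σ kqᵢ/rᵢ = -1.29×10⁵ V.
ΔV = V_B − V_A = -9.26×10⁴ V.
W_ext = qΔV = (7.30×10⁻⁶ C)(-9.26×10⁴ V) = -0.676 J.

-0.676 J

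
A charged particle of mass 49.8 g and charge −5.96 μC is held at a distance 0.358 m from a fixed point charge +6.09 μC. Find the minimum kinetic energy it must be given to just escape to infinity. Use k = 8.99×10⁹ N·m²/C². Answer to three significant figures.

To just escape, total mechanical energy must reach zero at infinity: ½mv²_min + U = 0, so ½mv²_min = −U = |kQq|/r.
|U| = |kQq|/r = (8.99×10⁹ N·m²/C²)(6.09×10⁻⁶)(5.96×10⁻⁶)/(0.358) = 0.911 J.

0.911 J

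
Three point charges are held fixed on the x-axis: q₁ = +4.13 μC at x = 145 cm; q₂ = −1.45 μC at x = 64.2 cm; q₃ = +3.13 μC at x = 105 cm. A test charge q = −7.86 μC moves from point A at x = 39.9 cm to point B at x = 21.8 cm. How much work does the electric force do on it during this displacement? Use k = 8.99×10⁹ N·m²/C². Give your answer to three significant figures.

0.0653 J

The work done by the electric force is W_field = −ΔU = −q(V_B − V_A) = q(V_A − V_B).
At A: distances to the source charges are 1.05 m, 0.243 m, 0.651 m; V_A = Σ kqᵢ/rᵢ = 2.49×10⁴ V.
At B: distances to the source charges are 1.23 m, 0.424 m, 0.832 m; V_B = Σ kqᵢ/rᵢ = 3.32×10⁴ V.
ΔV = V_B − V_A = 8310 V.
W_field = −qΔV = −(-7.86×10⁻⁶ C)(8310 V) = 0.0653 J.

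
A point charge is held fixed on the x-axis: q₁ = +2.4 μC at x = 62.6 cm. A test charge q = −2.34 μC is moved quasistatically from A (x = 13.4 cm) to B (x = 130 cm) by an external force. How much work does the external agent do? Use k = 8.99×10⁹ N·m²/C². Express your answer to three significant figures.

0.0277 J

For quasistatic motion the external work equals the change in potential energy: W_ext = qΔV = q(V_B − V_A).
At A: distance to the source charge is 0.492 m; V_A = kq₁/r = 4.39×10⁴ V.
At B: distance to the source charge is 0.674 m; V_B = kq₁/r = 3.20×10⁴ V.
ΔV = V_B − V_A = -1.18×10⁴ V.
W_ext = qΔV = (-2.34×10⁻⁶ C)(-1.18×10⁴ V) = 0.0277 J.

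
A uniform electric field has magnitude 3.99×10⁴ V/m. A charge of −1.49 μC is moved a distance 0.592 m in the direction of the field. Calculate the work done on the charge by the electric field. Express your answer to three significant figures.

The potential change for a displacement 0.592 m in the direction of the field is ΔV = −Ed = -2.36×10⁴ V.
W_field = −qΔV = -0.0352 J.

-0.0352 J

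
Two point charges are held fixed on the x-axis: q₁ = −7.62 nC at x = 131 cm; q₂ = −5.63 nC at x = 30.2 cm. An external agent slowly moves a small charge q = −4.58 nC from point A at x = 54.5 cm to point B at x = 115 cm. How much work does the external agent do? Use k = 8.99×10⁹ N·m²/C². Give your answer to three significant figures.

For quasistatic motion the external work equals the change in potential energy: W_ext = qΔV = q(V_B − V_A).
At A: distances to the source charges are 0.765 m, 0.243 m; V_A = Σ kqᵢ/rᵢ = -298 V.
At B: distances to the source charges are 0.160 m, 0.848 m; V_B = Σ kqᵢ/rᵢ = -488 V.
ΔV = V_B − V_A = -190 V.
W_ext = qΔV = (-4.58×10⁻⁹ C)(-190 V) = 8.70×10⁻⁷ J.

8.70×10⁻⁷ J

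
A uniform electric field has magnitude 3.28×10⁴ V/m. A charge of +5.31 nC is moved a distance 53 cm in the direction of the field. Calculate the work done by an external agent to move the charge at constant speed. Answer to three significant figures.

-9.23×10⁻⁵ J

The potential change for a displacement 53 cm in the direction of the field is ΔV = −Ed = -1.74×10⁴ V.
W_ext = qΔV = -9.23×10⁻⁵ J.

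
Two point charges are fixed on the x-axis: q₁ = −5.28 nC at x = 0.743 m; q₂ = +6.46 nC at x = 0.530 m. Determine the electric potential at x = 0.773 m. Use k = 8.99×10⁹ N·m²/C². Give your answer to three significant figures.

-1340 V

Electric potential is a scalar, so the contributions from each charge add algebraically: V = Σ kqᵢ/rᵢ.
Distances from the field point to each charge: r₁ = 0.0300 m, r₂ = 0.243 m.
V = k[(-5.28×10⁻⁹)/(0.0300) + (6.46×10⁻⁹)/(0.243)] = -1340 V.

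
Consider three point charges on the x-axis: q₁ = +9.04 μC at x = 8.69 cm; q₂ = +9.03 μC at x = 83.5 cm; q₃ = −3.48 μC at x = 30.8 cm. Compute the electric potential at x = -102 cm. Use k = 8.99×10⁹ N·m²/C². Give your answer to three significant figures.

Electric potential is a scalar, so the contributions from each charge add algebraically: V = Σ kqᵢ/rᵢ.
Distances from the field point to each charge: r₁ = 1.11 m, r₂ = 1.85 m, r₃ = 1.33 m.
V = k[(9.04×10⁻⁶)/(1.11) + (9.03×10⁻⁶)/(1.85) + (-3.48×10⁻⁶)/(1.33)] = 9.36×10⁴ V.

9.36×10⁴ V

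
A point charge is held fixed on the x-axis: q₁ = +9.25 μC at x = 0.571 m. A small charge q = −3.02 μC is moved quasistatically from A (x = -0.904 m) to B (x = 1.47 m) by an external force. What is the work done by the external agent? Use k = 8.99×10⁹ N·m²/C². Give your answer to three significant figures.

-0.109 J

For quasistatic motion the external work equals the change in potential energy: W_ext = qΔV = q(V_B − V_A).
At A: distance to the source charge is 1.48 m; V_A = kq₁/r = 5.64×10⁴ V.
At B: distance to the source charge is 0.899 m; V_B = kq₁/r = 9.25×10⁴ V.
ΔV = V_B − V_A = 3.61×10⁴ V.
W_ext = qΔV = (-3.02×10⁻⁶ C)(3.61×10⁴ V) = -0.109 J.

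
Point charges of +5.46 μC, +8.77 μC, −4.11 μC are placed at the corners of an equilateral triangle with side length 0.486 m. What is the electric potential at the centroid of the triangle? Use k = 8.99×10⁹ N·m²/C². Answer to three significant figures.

The total potential is the scalar sum of each charge's contribution, V = Σ kqᵢ/rᵢ.
The distance from each vertex to the centroid is a/√3 = 0.281 m.
V = k[(5.46×10⁻⁶)/(0.281) + (8.77×10⁻⁶)/(0.281) + (-4.11×10⁻⁶)/(0.281)] = 3.24×10⁵ V.

3.24×10⁵ V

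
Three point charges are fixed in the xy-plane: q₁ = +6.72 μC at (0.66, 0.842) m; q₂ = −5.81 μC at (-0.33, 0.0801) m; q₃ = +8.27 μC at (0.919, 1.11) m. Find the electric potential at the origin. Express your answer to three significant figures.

-4.58×10⁴ V

Electric potential is a scalar, so the contributions from each charge add algebraically: V = Σ kqᵢ/rᵢ.
Distances from the field point to each charge: r₁ = 1.07 m, r₂ = 0.340 m, r₃ = 1.44 m.
V = k[(6.72×10⁻⁶)/(1.07) + (-5.81×10⁻⁶)/(0.340) + (8.27×10⁻⁶)/(1.44)] = -4.58×10⁴ V.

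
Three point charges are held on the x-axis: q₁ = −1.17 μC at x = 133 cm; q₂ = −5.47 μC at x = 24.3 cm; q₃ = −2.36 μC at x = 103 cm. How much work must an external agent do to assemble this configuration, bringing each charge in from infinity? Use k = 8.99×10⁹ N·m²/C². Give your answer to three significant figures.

0.283 J

The work to assemble the configuration equals its total potential energy, U = Σ kqᵢqⱼ/rᵢⱼ over all pairs.
Pair separations: r₁₂ = 1.09 m, r₁₃ = 0.300 m, r₂₃ = 0.787 m.
U = (0.0529) + (0.0827) + (0.147) = 0.283 J.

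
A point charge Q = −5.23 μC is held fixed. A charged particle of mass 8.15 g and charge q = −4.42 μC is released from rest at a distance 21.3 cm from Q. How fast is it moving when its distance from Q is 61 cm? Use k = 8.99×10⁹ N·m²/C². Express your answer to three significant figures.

12.5 m/s

Only the electrostatic force acts, so mechanical energy is conserved: ½mv² = U₁ − U₂ = kQq(1/r₁ − 1/r₂).
U₁ − U₂ = (8.99×10⁹ N·m²/C²)(-5.23×10⁻⁶ C)(-4.42×10⁻⁶ C)(1/0.213 − 1/0.610) = 0.635 J.
v = √(2·0.635/8.15×10⁻³) = 12.5 m/s.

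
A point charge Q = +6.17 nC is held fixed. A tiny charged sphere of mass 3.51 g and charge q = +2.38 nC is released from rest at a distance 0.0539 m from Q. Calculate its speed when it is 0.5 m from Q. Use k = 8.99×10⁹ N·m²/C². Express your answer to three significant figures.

0.0353 m/s

Only the electrostatic force acts, so mechanical energy is conserved: ½mv² = U₁ − U₂ = kQq(1/r₁ − 1/r₂).
U₁ − U₂ = (8.99×10⁹ N·m²/C²)(6.17×10⁻⁹ C)(2.38×10⁻⁹ C)(1/0.0539 − 1/0.500) = 2.19×10⁻⁶ J.
v = √(2·2.19×10⁻⁶/3.51×10⁻³) = 0.0353 m/s.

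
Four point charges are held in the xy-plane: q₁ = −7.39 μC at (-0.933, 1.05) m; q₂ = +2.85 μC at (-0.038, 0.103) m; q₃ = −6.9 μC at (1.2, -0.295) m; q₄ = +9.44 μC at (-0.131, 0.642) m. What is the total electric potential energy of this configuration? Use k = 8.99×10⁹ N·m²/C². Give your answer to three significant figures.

The work to assemble the configuration equals its total potential energy, U = Σ kqᵢqⱼ/rᵢⱼ over all pairs.
Pair separations: r₁₂ = 1.30 m, r₁₃ = 2.52 m, r₁₄ = 0.900 m, r₂₃ = 1.30 m, r₂₄ = 0.547 m, r₃₄ = 1.63 m.
Summing all 6 pair terms gives U = -0.714 J.

-0.714 J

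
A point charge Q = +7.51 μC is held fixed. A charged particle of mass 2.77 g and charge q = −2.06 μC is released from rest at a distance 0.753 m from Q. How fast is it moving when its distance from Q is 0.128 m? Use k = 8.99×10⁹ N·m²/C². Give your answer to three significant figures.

Only the electrostatic force acts, so mechanical energy is conserved: ½mv² = U₁ − U₂ = kQq(1/r₁ − 1/r₂).
U₁ − U₂ = (8.99×10⁹ N·m²/C²)(7.51×10⁻⁶ C)(-2.06×10⁻⁶ C)(1/0.753 − 1/0.128) = 0.902 J.
v = √(2·0.902/2.77×10⁻³) = 25.5 m/s.

25.5 m/s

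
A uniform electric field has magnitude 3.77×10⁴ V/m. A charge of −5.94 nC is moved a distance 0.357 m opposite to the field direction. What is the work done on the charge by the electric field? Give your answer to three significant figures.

7.99×10⁻⁵ J

The potential change for a displacement 0.357 m opposite to the field direction is ΔV = +Ed = 1.35×10⁴ V.
W_field = −qΔV = 7.99×10⁻⁵ J.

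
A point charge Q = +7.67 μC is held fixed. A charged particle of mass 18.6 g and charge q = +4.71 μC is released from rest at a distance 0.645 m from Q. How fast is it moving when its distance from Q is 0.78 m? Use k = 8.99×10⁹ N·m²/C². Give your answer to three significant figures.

Only the electrostatic force acts, so mechanical energy is conserved: ½mv² = U₁ − U₂ = kQq(1/r₁ − 1/r₂).
U₁ − U₂ = (8.99×10⁹ N·m²/C²)(7.67×10⁻⁶ C)(4.71×10⁻⁶ C)(1/0.645 − 1/0.780) = 0.0871 J.
v = √(2·0.0871/0.0186) = 3.06 m/s.

3.06 m/s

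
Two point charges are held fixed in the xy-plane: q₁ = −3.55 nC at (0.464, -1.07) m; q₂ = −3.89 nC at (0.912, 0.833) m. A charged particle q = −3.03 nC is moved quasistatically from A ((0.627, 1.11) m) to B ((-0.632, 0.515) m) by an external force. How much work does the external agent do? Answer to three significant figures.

-1.93×10⁻⁷ J

For quasistatic motion the external work equals the change in potential energy: W_ext = qΔV = q(V_B − V_A).
At A: distances to the source charges are 2.19 m, 0.397 m; V_A = Σ kqᵢ/rᵢ = -103 V.
At B: distances to the source charges are 1.93 m, 1.58 m; V_B = Σ kqᵢ/rᵢ = -38.7 V.
ΔV = V_B − V_A = 63.8 V.
W_ext = qΔV = (-3.03×10⁻⁹ C)(63.8 V) = -1.93×10⁻⁷ J.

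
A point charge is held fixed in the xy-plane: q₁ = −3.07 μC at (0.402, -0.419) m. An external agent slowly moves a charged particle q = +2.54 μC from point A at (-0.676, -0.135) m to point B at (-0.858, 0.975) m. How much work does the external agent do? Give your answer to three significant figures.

For quasistatic motion the external work equals the change in potential energy: W_ext = qΔV = q(V_B − V_A).
At A: distance to the source charge is 1.11 m; V_A = kq₁/r = -2.48×10⁴ V.
At B: distance to the source charge is 1.88 m; V_B = kq₁/r = -1.47×10⁴ V.
ΔV = V_B − V_A = 1.01×10⁴ V.
W_ext = qΔV = (2.54×10⁻⁶ C)(1.01×10⁴ V) = 0.0256 J.

0.0256 J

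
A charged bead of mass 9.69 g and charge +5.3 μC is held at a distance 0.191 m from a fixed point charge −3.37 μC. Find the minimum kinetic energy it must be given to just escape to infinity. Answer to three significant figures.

To just escape, total mechanical energy must reach zero at infinity: ½mv²_min + U = 0, so ½mv²_min = −U = |kQq|/r.
|U| = |kQq|/r = (8.99×10⁹ N·m²/C²)(3.37×10⁻⁶)(5.30×10⁻⁶)/(0.191) = 0.841 J.

0.841 J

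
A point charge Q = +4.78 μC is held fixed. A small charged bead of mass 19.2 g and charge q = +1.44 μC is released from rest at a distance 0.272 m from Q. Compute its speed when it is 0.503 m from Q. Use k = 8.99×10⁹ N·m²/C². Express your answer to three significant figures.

Only the electrostatic force acts, so mechanical energy is conserved: ½mv² = U₁ − U₂ = kQq(1/r₁ − 1/r₂).
U₁ − U₂ = (8.99×10⁹ N·m²/C²)(4.78×10⁻⁶ C)(1.44×10⁻⁶ C)(1/0.272 − 1/0.503) = 0.104 J.
v = √(2·0.104/0.0192) = 3.30 m/s.

3.30 m/s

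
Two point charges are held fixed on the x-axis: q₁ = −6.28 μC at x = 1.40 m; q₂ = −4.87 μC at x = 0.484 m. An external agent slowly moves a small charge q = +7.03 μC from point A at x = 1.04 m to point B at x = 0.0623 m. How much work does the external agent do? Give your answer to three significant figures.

0.629 J

For quasistatic motion the external work equals the change in potential energy: W_ext = qΔV = q(V_B − V_A).
At A: distances to the source charges are 0.360 m, 0.556 m; V_A = Σ kqᵢ/rᵢ = -2.36×10⁵ V.
At B: distances to the source charges are 1.34 m, 0.422 m; V_B = Σ kqᵢ/rᵢ = -1.46×10⁵ V.
ΔV = V_B − V_A = 8.95×10⁴ V.
W_ext = qΔV = (7.03×10⁻⁶ C)(8.95×10⁴ V) = 0.629 J.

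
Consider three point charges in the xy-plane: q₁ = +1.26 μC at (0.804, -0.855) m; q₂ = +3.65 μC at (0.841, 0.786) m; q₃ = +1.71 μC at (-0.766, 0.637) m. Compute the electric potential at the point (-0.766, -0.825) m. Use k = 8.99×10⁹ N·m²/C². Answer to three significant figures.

3.21×10⁴ V

Electric potential is a scalar, so the contributions from each charge add algebraically: V = Σ kqᵢ/rᵢ.
Distances from the field point to each charge: r₁ = 1.57 m, r₂ = 2.28 m, r₃ = 1.46 m.
V = k[(1.26×10⁻⁶)/(1.57) + (3.65×10⁻⁶)/(2.28) + (1.71×10⁻⁶)/(1.46)] = 3.21×10⁴ V.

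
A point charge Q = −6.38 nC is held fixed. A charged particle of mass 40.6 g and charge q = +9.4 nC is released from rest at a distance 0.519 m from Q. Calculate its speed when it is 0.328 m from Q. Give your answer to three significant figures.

5.46×10⁻³ m/s

Only the electrostatic force acts, so mechanical energy is conserved: ½mv² = U₁ − U₂ = kQq(1/r₁ − 1/r₂).
U₁ − U₂ = (8.99×10⁹ N·m²/C²)(-6.38×10⁻⁹ C)(9.40×10⁻⁹ C)(1/0.519 − 1/0.328) = 6.05×10⁻⁷ J.
v = √(2·6.05×10⁻⁷/0.0406) = 5.46×10⁻³ m/s.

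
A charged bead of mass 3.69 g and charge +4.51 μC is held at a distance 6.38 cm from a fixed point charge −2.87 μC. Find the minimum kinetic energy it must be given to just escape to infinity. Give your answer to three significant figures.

1.82 J

To just escape, total mechanical energy must reach zero at infinity: ½mv²_min + U = 0, so ½mv²_min = −U = |kQq|/r.
|U| = |kQq|/r = (8.99×10⁹ N·m²/C²)(2.87×10⁻⁶)(4.51×10⁻⁶)/(0.0638) = 1.82 J.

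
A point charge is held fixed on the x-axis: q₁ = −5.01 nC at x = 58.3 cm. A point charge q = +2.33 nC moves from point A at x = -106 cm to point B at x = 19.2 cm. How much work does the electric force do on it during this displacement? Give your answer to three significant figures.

2.05×10⁻⁷ J

The work done by the electric force is W_field = −ΔU = −q(V_B − V_A) = q(V_A − V_B).
At A: distance to the source charge is 1.64 m; V_A = kq₁/r = -27.4 V.
At B: distance to the source charge is 0.391 m; V_B = kq₁/r = -115 V.
ΔV = V_B − V_A = -87.8 V.
W_field = −qΔV = −(2.33×10⁻⁹ C)(-87.8 V) = 2.05×10⁻⁷ J.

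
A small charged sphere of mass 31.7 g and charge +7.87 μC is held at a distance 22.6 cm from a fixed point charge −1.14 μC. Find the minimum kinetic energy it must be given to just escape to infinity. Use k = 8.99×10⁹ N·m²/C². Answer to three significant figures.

To just escape, total mechanical energy must reach zero at infinity: ½mv²_min + U = 0, so ½mv²_min = −U = |kQq|/r.
|U| = |kQq|/r = (8.99×10⁹ N·m²/C²)(1.14×10⁻⁶)(7.87×10⁻⁶)/(0.226) = 0.357 J.

0.357 J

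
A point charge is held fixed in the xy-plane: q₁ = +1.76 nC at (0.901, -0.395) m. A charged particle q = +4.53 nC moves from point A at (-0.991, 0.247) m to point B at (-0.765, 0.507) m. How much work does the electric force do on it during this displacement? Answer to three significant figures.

The work done by the electric force is W_field = −ΔU = −q(V_B − V_A) = q(V_A − V_B).
At A: distance to the source charge is 2.00 m; V_A = kq₁/r = 7.92 V.
At B: distance to the source charge is 1.89 m; V_B = kq₁/r = 8.35 V.
ΔV = V_B − V_A = 0.432 V.
W_field = −qΔV = −(4.53×10⁻⁹ C)(0.432 V) = -1.96×10⁻⁹ J.

-1.96×10⁻⁹ J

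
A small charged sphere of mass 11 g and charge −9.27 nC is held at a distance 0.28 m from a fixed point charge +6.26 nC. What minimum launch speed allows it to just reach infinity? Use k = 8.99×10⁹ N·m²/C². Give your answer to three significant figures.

To just escape, total mechanical energy must reach zero at infinity: ½mv²_min + U = 0, so ½mv²_min = −U = |kQq|/r.
|U| = |kQq|/r = (8.99×10⁹ N·m²/C²)(6.26×10⁻⁹)(9.27×10⁻⁹)/(0.280) = 1.86×10⁻⁶ J.
v_min = √(2|U|/m) = √(2·1.86×10⁻⁶/0.0110) = 0.0184 m/s.

0.0184 m/s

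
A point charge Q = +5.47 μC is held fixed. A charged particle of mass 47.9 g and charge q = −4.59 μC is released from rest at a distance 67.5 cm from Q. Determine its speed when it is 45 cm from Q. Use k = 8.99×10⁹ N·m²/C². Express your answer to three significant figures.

Only the electrostatic force acts, so mechanical energy is conserved: ½mv² = U₁ − U₂ = kQq(1/r₁ − 1/r₂).
U₁ − U₂ = (8.99×10⁹ N·m²/C²)(5.47×10⁻⁶ C)(-4.59×10⁻⁶ C)(1/0.675 − 1/0.450) = 0.167 J.
v = √(2·0.167/0.0479) = 2.64 m/s.

2.64 m/s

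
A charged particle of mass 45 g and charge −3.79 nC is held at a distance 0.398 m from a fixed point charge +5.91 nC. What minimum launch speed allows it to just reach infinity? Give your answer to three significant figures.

To just escape, total mechanical energy must reach zero at infinity: ½mv²_min + U = 0, so ½mv²_min = −U = |kQq|/r.
|U| = |kQq|/r = (8.99×10⁹ N·m²/C²)(5.91×10⁻⁹)(3.79×10⁻⁹)/(0.398) = 5.06×10⁻⁷ J.
v_min = √(2|U|/m) = √(2·5.06×10⁻⁷/0.0450) = 4.74×10⁻³ m/s.

4.74×10⁻³ m/s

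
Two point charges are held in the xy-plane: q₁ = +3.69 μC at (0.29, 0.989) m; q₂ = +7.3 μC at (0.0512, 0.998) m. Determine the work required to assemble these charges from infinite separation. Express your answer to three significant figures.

The work to assemble the configuration equals its total potential energy, U = Σ kqᵢqⱼ/rᵢⱼ over all pairs.
Pair separations: r₁₂ = 0.239 m.
U = (1.01) = 1.01 J.

1.01 J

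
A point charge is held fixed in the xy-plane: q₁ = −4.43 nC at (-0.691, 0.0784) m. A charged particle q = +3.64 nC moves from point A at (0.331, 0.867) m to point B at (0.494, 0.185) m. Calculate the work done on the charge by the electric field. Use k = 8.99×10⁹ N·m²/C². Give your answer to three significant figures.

The work done by the electric force is W_field = −ΔU = −q(V_B − V_A) = q(V_A − V_B).
At A: distance to the source charge is 1.29 m; V_A = kq₁/r = -30.9 V.
At B: distance to the source charge is 1.19 m; V_B = kq₁/r = -33.5 V.
ΔV = V_B − V_A = -2.62 V.
W_field = −qΔV = −(3.64×10⁻⁹ C)(-2.62 V) = 9.54×10⁻⁹ J.

9.54×10⁻⁹ J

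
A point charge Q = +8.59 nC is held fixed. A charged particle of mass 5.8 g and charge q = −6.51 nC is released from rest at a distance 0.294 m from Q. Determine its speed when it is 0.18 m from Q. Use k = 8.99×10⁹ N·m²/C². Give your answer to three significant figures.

0.0193 m/s

Only the electrostatic force acts, so mechanical energy is conserved: ½mv² = U₁ − U₂ = kQq(1/r₁ − 1/r₂).
U₁ − U₂ = (8.99×10⁹ N·m²/C²)(8.59×10⁻⁹ C)(-6.51×10⁻⁹ C)(1/0.294 − 1/0.180) = 1.08×10⁻⁶ J.
v = √(2·1.08×10⁻⁶/5.80×10⁻³) = 0.0193 m/s.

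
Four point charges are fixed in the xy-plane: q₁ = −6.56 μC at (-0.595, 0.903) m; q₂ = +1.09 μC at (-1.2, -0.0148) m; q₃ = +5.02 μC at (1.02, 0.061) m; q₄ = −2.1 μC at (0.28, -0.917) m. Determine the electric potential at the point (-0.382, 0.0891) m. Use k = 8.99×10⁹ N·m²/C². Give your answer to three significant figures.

Electric potential is a scalar, so the contributions from each charge add algebraically: V = Σ kqᵢ/rᵢ.
Distances from the field point to each charge: r₁ = 0.841 m, r₂ = 0.825 m, r₃ = 1.40 m, r₄ = 1.20 m.
V = k[(-6.56×10⁻⁶)/(0.841) + (1.09×10⁻⁶)/(0.825) + (5.02×10⁻⁶)/(1.40) + (-2.10×10⁻⁶)/(1.20)] = -4.17×10⁴ V.

-4.17×10⁴ V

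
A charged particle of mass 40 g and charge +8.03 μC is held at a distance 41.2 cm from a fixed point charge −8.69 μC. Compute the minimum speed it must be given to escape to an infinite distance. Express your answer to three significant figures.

To just escape, total mechanical energy must reach zero at infinity: ½mv²_min + U = 0, so ½mv²_min = −U = |kQq|/r.
|U| = |kQq|/r = (8.99×10⁹ N·m²/C²)(8.69×10⁻⁶)(8.03×10⁻⁶)/(0.412) = 1.52 J.
v_min = √(2|U|/m) = √(2·1.52/0.0400) = 8.73 m/s.

8.73 m/s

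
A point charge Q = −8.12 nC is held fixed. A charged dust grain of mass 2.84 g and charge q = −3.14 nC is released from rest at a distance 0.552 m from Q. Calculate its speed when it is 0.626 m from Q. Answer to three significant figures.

Only the electrostatic force acts, so mechanical energy is conserved: ½mv² = U₁ − U₂ = kQq(1/r₁ − 1/r₂).
U₁ − U₂ = (8.99×10⁹ N·m²/C²)(-8.12×10⁻⁹ C)(-3.14×10⁻⁹ C)(1/0.552 − 1/0.626) = 4.91×10⁻⁸ J.
v = √(2·4.91×10⁻⁸/2.84×10⁻³) = 5.88×10⁻³ m/s.

5.88×10⁻³ m/s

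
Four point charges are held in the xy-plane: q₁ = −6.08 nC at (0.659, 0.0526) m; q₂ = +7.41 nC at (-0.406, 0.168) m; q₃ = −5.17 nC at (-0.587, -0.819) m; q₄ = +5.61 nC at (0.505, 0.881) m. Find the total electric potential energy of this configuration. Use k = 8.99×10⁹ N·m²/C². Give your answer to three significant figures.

The work to assemble the configuration equals its total potential energy, U = Σ kqᵢqⱼ/rᵢⱼ over all pairs.
Pair separations: r₁₂ = 1.07 m, r₁₃ = 1.52 m, r₁₄ = 0.843 m, r₂₃ = 1.00 m, r₂₄ = 1.16 m, r₃₄ = 2.02 m.
Summing all 6 pair terms gives U = -7.05×10⁻⁷ J.

-7.05×10⁻⁷ J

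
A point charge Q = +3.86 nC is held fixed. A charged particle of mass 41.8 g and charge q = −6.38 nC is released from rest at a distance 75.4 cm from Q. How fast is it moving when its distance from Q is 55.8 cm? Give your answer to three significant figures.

Only the electrostatic force acts, so mechanical energy is conserved: ½mv² = U₁ − U₂ = kQq(1/r₁ − 1/r₂).
U₁ − U₂ = (8.99×10⁹ N·m²/C²)(3.86×10⁻⁹ C)(-6.38×10⁻⁹ C)(1/0.754 − 1/0.558) = 1.03×10⁻⁷ J.
v = √(2·1.03×10⁻⁷/0.0418) = 2.22×10⁻³ m/s.

2.22×10⁻³ m/s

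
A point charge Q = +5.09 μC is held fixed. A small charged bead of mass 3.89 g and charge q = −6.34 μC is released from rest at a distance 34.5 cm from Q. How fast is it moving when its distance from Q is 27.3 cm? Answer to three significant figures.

10.7 m/s

Only the electrostatic force acts, so mechanical energy is conserved: ½mv² = U₁ − U₂ = kQq(1/r₁ − 1/r₂).
U₁ − U₂ = (8.99×10⁹ N·m²/C²)(5.09×10⁻⁶ C)(-6.34×10⁻⁶ C)(1/0.345 − 1/0.273) = 0.222 J.
v = √(2·0.222/3.89×10⁻³) = 10.7 m/s.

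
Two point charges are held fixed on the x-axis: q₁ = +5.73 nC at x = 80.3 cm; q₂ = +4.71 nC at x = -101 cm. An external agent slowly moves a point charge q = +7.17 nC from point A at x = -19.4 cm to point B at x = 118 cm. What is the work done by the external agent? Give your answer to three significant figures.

3.76×10⁻⁷ J

For quasistatic motion the external work equals the change in potential energy: W_ext = qΔV = q(V_B − V_A).
At A: distances to the source charges are 0.997 m, 0.816 m; V_A = Σ kqᵢ/rᵢ = 104 V.
At B: distances to the source charges are 0.377 m, 2.19 m; V_B = Σ kqᵢ/rᵢ = 156 V.
ΔV = V_B − V_A = 52.4 V.
W_ext = qΔV = (7.17×10⁻⁹ C)(52.4 V) = 3.76×10⁻⁷ J.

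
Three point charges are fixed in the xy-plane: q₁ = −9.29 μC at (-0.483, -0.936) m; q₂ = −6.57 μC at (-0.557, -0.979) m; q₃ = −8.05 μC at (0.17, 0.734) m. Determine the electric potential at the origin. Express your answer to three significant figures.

-2.28×10⁵ V

The total potential is the scalar sum of each charge's contribution, V = Σ kqᵢ/rᵢ.
Distances from the field point to each charge: r₁ = 1.05 m, r₂ = 1.13 m, r₃ = 0.753 m.
V = k[(-9.29×10⁻⁶)/(1.05) + (-6.57×10⁻⁶)/(1.13) + (-8.05×10⁻⁶)/(0.753)] = -2.28×10⁵ V.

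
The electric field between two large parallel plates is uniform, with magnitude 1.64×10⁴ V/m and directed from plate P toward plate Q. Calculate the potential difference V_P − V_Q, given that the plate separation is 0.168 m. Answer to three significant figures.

In a uniform field, potential decreases in the direction of E: ΔV = −E·d for a displacement d parallel to E.
Going from Q to P is a displacement of 0.168 m opposite to the field, so V_P − V_Q = +Ed = 2760 V.

2760 V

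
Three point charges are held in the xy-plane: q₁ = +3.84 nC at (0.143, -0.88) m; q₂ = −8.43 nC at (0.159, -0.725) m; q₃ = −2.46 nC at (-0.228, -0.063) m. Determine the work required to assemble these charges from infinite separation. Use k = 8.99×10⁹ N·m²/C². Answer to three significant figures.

-1.72×10⁻⁶ J

The assembly work is the sum of pairwise potential energies, U = Σ_{i<j} kqᵢqⱼ/rᵢⱼ.
Pair separations: r₁₂ = 0.156 m, r₁₃ = 0.897 m, r₂₃ = 0.767 m.
U = (-1.87×10⁻⁶) + (-9.46×10⁻⁸) + (2.43×10⁻⁷) = -1.72×10⁻⁶ J.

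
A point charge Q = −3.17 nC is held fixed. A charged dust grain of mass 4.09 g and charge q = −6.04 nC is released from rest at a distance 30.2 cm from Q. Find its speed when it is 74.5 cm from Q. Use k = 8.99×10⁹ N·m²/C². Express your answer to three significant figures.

Only the electrostatic force acts, so mechanical energy is conserved: ½mv² = U₁ − U₂ = kQq(1/r₁ − 1/r₂).
U₁ − U₂ = (8.99×10⁹ N·m²/C²)(-3.17×10⁻⁹ C)(-6.04×10⁻⁹ C)(1/0.302 − 1/0.745) = 3.39×10⁻⁷ J.
v = √(2·3.39×10⁻⁷/4.09×10⁻³) = 0.0129 m/s.

0.0129 m/s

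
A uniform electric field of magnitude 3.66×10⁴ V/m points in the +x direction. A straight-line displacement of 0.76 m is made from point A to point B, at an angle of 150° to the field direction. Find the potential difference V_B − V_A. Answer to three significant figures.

Only the component of displacement along E changes the potential: ΔV = −E·d·cosθ.
ΔV = −(3.66×10⁴ V/m)(0.760 m)cos150° = 2.41×10⁴ V.

2.41×10⁴ V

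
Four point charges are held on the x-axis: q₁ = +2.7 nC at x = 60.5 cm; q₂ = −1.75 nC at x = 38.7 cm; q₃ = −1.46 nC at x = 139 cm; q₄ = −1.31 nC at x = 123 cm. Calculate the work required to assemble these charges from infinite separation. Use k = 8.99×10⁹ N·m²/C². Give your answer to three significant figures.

-1.36×10⁻⁷ J

The work to assemble the configuration equals its total potential energy, U = Σ kqᵢqⱼ/rᵢⱼ over all pairs.
Pair separations: r₁₂ = 0.218 m, r₁₃ = 0.785 m, r₁₄ = 0.625 m, r₂₃ = 1.00 m, r₂₄ = 0.843 m, r₃₄ = 0.160 m.
Summing all 6 pair terms gives U = -1.36×10⁻⁷ J.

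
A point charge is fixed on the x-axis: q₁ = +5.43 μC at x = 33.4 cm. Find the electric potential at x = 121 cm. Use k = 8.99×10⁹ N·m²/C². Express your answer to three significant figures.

Electric potential is a scalar, so the contributions from each charge add algebraically: V = Σ kqᵢ/rᵢ.
V = k[(5.43×10⁻⁶)/(0.876)] = 5.57×10⁴ V.

5.57×10⁴ V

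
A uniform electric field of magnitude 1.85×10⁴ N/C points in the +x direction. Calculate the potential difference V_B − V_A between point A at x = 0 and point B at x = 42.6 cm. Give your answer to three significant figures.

-7880 V

In a uniform field, potential decreases in the direction of E: V_B − V_A = −E·Δx.
V_B − V_A = −(1.85×10⁴ V/m)(0.426 m) = -7880 V.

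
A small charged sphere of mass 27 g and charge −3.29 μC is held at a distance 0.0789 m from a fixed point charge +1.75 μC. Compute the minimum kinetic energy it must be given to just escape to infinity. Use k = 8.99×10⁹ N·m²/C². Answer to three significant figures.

To just escape, total mechanical energy must reach zero at infinity: ½mv²_min + U = 0, so ½mv²_min = −U = |kQq|/r.
|U| = |kQq|/r = (8.99×10⁹ N·m²/C²)(1.75×10⁻⁶)(3.29×10⁻⁶)/(0.0789) = 0.656 J.

0.656 J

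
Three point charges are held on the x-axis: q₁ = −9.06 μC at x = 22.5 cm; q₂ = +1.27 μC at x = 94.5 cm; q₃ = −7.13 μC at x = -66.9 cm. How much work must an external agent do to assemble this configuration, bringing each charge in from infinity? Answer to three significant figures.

The assembly work is the sum of pairwise potential energies, U = Σ_{i<j} kqᵢqⱼ/rᵢⱼ.
Pair separations: r₁₂ = 0.720 m, r₁₃ = 0.894 m, r₂₃ = 1.61 m.
U = (-0.144) + (0.650) + (-0.0504) = 0.455 J.

0.455 J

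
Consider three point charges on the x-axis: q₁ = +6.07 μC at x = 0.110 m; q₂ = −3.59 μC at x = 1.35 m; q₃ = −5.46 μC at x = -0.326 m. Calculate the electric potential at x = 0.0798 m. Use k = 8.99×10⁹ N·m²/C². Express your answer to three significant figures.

1.66×10⁶ V

The total potential is the scalar sum of each charge's contribution, V = Σ kqᵢ/rᵢ.
Distances from the field point to each charge: r₁ = 0.0302 m, r₂ = 1.27 m, r₃ = 0.406 m.
V = k[(6.07×10⁻⁶)/(0.0302) + (-3.59×10⁻⁶)/(1.27) + (-5.46×10⁻⁶)/(0.406)] = 1.66×10⁶ V.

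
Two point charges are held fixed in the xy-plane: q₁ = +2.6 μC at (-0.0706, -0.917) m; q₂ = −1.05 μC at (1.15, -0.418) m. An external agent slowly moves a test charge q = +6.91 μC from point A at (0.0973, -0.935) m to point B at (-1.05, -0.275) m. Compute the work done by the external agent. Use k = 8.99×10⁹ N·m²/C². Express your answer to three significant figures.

For quasistatic motion the external work equals the change in potential energy: W_ext = qΔV = q(V_B − V_A).
At A: distances to the source charges are 0.169 m, 1.17 m; V_A = Σ kqᵢ/rᵢ = 1.30×10⁵ V.
At B: distances to the source charges are 1.17 m, 2.20 m; V_B = Σ kqᵢ/rᵢ = 1.57×10⁴ V.
ΔV = V_B − V_A = -1.15×10⁵ V.
W_ext = qΔV = (6.91×10⁻⁶ C)(-1.15×10⁵ V) = -0.793 J.

-0.793 J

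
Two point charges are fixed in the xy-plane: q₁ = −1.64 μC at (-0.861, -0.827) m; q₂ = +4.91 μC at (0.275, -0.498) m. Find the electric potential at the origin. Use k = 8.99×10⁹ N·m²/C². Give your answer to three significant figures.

Electric potential is a scalar, so the contributions from each charge add algebraically: V = Σ kqᵢ/rᵢ.
Distances from the field point to each charge: r₁ = 1.19 m, r₂ = 0.569 m.
V = k[(-1.64×10⁻⁶)/(1.19) + (4.91×10⁻⁶)/(0.569)] = 6.52×10⁴ V.

6.52×10⁴ V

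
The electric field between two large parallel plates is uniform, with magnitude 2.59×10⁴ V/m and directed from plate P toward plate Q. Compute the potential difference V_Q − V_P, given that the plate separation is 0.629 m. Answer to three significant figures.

-1.63×10⁴ V

In a uniform field, potential decreases in the direction of E: ΔV = −E·d for a displacement d parallel to E.
Going from P to Q is a displacement of 0.629 m along the field, so V_Q − V_P = −Ed = -1.63×10⁴ V.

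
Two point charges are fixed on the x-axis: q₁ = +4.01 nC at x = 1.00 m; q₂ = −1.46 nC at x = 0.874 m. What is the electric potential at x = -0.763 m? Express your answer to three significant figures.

The total potential is the scalar sum of each charge's contribution, V = Σ kqᵢ/rᵢ.
Distances from the field point to each charge: r₁ = 1.76 m, r₂ = 1.64 m.
V = k[(4.01×10⁻⁹)/(1.76) + (-1.46×10⁻⁹)/(1.64)] = 12.4 V.

12.4 V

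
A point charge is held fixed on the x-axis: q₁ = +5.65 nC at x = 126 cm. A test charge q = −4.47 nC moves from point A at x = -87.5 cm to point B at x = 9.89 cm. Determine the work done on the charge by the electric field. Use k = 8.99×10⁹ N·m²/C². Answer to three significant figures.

The work done by the electric force is W_field = −ΔU = −q(V_B − V_A) = q(V_A − V_B).
At A: distance to the source charge is 2.13 m; V_A = kq₁/r = 23.8 V.
At B: distance to the source charge is 1.16 m; V_B = kq₁/r = 43.7 V.
ΔV = V_B − V_A = 20.0 V.
W_field = −qΔV = −(-4.47×10⁻⁹ C)(20.0 V) = 8.92×10⁻⁸ J.

8.92×10⁻⁸ J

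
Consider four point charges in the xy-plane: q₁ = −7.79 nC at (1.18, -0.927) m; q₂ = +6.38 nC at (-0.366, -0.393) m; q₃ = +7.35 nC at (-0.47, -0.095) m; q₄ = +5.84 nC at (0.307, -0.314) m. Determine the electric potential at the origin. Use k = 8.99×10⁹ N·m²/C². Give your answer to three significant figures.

Electric potential is a scalar, so the contributions from each charge add algebraically: V = Σ kqᵢ/rᵢ.
Distances from the field point to each charge: r₁ = 1.50 m, r₂ = 0.537 m, r₃ = 0.480 m, r₄ = 0.439 m.
V = k[(-7.79×10⁻⁹)/(1.50) + (6.38×10⁻⁹)/(0.537) + (7.35×10⁻⁹)/(0.480) + (5.84×10⁻⁹)/(0.439)] = 317 V.

317 V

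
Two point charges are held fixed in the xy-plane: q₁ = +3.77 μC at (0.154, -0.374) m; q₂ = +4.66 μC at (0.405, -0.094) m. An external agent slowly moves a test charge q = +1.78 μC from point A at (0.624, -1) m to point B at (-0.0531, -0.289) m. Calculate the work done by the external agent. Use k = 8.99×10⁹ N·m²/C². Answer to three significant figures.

For quasistatic motion the external work equals the change in potential energy: W_ext = qΔV = q(V_B − V_A).
At A: distances to the source charges are 0.783 m, 0.932 m; V_A = Σ kqᵢ/rᵢ = 8.82×10⁴ V.
At B: distances to the source charges are 0.224 m, 0.498 m; V_B = Σ kqᵢ/rᵢ = 2.36×10⁵ V.
ΔV = V_B − V_A = 1.47×10⁵ V.
W_ext = qΔV = (1.78×10⁻⁶ C)(1.47×10⁵ V) = 0.262 J.

0.262 J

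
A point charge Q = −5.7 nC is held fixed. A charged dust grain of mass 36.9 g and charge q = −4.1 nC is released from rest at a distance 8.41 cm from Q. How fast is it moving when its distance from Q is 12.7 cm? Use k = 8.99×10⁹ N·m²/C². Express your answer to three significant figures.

Only the electrostatic force acts, so mechanical energy is conserved: ½mv² = U₁ − U₂ = kQq(1/r₁ − 1/r₂).
U₁ − U₂ = (8.99×10⁹ N·m²/C²)(-5.70×10⁻⁹ C)(-4.10×10⁻⁹ C)(1/0.0841 − 1/0.127) = 8.44×10⁻⁷ J.
v = √(2·8.44×10⁻⁷/0.0369) = 6.76×10⁻³ m/s.

6.76×10⁻³ m/s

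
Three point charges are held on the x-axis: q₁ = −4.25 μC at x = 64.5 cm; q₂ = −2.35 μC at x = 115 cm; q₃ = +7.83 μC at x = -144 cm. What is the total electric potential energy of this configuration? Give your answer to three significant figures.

-0.0296 J

The assembly work is the sum of pairwise potential energies, U = Σ_{i<j} kqᵢqⱼ/rᵢⱼ.
Pair separations: r₁₂ = 0.505 m, r₁₃ = 2.08 m, r₂₃ = 2.59 m.
U = (0.178) + (-0.143) + (-0.0639) = -0.0296 J.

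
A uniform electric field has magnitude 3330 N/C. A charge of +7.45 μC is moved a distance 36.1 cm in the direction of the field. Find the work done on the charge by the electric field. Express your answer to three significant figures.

The potential change for a displacement 36.1 cm in the direction of the field is ΔV = −Ed = -1200 V.
W_field = −qΔV = 8.96×10⁻³ J.

8.96×10⁻³ J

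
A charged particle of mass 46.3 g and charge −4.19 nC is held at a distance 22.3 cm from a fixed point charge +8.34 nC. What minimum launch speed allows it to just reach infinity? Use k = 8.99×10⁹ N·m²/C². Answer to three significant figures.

7.80×10⁻³ m/s

To just escape, total mechanical energy must reach zero at infinity: ½mv²_min + U = 0, so ½mv²_min = −U = |kQq|/r.
|U| = |kQq|/r = (8.99×10⁹ N·m²/C²)(8.34×10⁻⁹)(4.19×10⁻⁹)/(0.223) = 1.41×10⁻⁶ J.
v_min = √(2|U|/m) = √(2·1.41×10⁻⁶/0.0463) = 7.80×10⁻³ m/s.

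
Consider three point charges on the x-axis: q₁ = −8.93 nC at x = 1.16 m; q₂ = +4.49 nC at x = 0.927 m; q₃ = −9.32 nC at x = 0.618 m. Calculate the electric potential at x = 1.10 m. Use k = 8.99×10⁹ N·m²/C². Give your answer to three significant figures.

Electric potential is a scalar, so the contributions from each charge add algebraically: V = Σ kqᵢ/rᵢ.
Distances from the field point to each charge: r₁ = 0.0600 m, r₂ = 0.173 m, r₃ = 0.482 m.
V = k[(-8.93×10⁻⁹)/(0.0600) + (4.49×10⁻⁹)/(0.173) + (-9.32×10⁻⁹)/(0.482)] = -1280 V.

-1280 V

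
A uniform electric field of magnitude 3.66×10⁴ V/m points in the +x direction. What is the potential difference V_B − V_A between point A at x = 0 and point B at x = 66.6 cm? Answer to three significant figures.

-2.44×10⁴ V

In a uniform field, potential decreases in the direction of E: V_B − V_A = −E·Δx.
V_B − V_A = −(3.66×10⁴ V/m)(0.666 m) = -2.44×10⁴ V.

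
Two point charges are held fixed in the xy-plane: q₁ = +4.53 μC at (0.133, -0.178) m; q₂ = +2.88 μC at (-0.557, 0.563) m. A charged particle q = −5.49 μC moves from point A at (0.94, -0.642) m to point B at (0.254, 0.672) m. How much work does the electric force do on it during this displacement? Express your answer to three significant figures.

The work done by the electric force is W_field = −ΔU = −q(V_B − V_A) = q(V_A − V_B).
At A: distances to the source charges are 0.931 m, 1.92 m; V_A = Σ kqᵢ/rᵢ = 5.72×10⁴ V.
At B: distances to the source charges are 0.859 m, 0.818 m; V_B = Σ kqᵢ/rᵢ = 7.91×10⁴ V.
ΔV = V_B − V_A = 2.19×10⁴ V.
W_field = −qΔV = −(-5.49×10⁻⁶ C)(2.19×10⁴ V) = 0.120 J.

0.120 J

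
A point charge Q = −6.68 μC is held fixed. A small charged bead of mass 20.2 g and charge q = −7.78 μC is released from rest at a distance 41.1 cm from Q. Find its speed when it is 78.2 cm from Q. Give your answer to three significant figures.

Only the electrostatic force acts, so mechanical energy is conserved: ½mv² = U₁ − U₂ = kQq(1/r₁ − 1/r₂).
U₁ − U₂ = (8.99×10⁹ N·m²/C²)(-6.68×10⁻⁶ C)(-7.78×10⁻⁶ C)(1/0.411 − 1/0.782) = 0.539 J.
v = √(2·0.539/0.0202) = 7.31 m/s.

7.31 m/s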